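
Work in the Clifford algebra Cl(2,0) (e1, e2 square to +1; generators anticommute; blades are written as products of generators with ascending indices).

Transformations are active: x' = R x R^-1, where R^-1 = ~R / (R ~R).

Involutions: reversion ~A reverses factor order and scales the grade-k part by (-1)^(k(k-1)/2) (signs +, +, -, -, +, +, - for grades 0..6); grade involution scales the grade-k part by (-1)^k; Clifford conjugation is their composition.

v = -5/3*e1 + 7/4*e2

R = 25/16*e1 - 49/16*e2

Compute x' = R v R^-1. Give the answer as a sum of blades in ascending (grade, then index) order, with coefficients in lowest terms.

~R = 25/16*e1 - 49/16*e2, and R ~R = 1513/128, so R^-1 = ~R / (1513/128).
R v = -1529/192 - 455/192*e1 e2
Answer: -2655/6052*e1 + 10787/4539*e2


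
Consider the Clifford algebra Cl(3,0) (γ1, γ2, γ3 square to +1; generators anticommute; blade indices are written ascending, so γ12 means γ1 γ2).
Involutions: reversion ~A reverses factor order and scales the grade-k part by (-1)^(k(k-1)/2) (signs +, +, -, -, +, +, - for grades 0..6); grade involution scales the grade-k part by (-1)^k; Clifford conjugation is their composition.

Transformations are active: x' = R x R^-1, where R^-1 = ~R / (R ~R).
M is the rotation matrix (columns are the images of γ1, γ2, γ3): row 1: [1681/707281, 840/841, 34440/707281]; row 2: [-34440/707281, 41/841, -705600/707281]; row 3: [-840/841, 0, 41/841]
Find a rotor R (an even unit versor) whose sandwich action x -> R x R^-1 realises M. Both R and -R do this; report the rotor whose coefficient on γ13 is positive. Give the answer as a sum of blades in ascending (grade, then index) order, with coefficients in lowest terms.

Method: write R = a + b12*γ12 + b13*γ13 + b23*γ23 with a^2 + b12^2 + b13^2 + b23^2 = 1 (so R^-1 = ~R). Expanding the columns R e_j ~R gives tr M = 4a^2 - 1 and, from the antisymmetric part, M21 - M12 = -4a*b12, M13 - M31 = 4a*b13, M32 - M23 = -4a*b23.
Here tr M = 70643/707281, so a^2 = (1 + tr M)/4 = 194481/707281 and a = ±441/841. Taking a = 441/841: M21 - M12 = -740880/707281, M13 - M31 = 740880/707281, M32 - M23 = 705600/707281, giving b12 = 420/841, b13 = 420/841, b23 = -400/841, i.e. R = 441/841 + 420/841*γ12 + 420/841*γ13 - 400/841*γ23.
Its γ13 coefficient is already positive.
Answer: 441/841 + 420/841*γ12 + 420/841*γ13 - 400/841*γ23. Uniqueness: Spin(3) -> SO(3) maps R and -R to the same rotation of trace 70643/707281; fixing the sign of the γ13 coefficient removes the ambiguity.


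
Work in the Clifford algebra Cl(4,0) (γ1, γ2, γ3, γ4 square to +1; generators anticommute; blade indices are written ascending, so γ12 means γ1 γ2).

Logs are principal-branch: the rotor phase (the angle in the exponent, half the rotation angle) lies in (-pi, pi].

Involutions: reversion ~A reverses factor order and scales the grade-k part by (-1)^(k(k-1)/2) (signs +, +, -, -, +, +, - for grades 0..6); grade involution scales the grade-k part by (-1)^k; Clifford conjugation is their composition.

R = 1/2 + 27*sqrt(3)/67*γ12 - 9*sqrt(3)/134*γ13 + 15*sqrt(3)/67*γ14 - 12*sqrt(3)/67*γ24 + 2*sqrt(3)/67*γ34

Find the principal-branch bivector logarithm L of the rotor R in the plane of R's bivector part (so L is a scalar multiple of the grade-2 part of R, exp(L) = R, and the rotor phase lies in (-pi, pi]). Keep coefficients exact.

The scalar part of R is 1/2, which pins the rotor phase on the principal branch; dividing the bivector part by the sine of that phase recovers the unit plane, and L is the phase times that plane.
Concretely: cos(phase) = 1/2 gives phase = ±pi/3, and since phase/sin(phase) is even the sign is immaterial: L = (phase/sin(phase)) * <R>_2 = (2*sqrt(3)*pi/9) * <R>_2.
Answer: 18*pi/67*γ12 - 3*pi/67*γ13 + 10*pi/67*γ14 - 8*pi/67*γ24 + 4*pi/201*γ34


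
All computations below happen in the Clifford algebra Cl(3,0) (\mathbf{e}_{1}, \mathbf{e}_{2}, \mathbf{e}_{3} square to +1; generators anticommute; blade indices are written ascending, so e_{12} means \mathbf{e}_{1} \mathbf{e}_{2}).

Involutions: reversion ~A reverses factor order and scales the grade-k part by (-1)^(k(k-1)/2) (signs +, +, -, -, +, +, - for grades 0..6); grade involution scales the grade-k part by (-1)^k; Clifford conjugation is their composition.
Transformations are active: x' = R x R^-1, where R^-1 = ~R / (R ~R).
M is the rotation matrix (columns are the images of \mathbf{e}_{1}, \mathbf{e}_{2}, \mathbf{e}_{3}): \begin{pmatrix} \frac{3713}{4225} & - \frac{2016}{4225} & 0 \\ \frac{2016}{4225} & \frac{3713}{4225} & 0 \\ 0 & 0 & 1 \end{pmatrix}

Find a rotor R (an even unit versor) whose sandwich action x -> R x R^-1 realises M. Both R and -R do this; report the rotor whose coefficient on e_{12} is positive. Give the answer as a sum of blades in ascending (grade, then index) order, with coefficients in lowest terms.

Method: write R = a + b12*e_{12} + b13*e_{13} + b23*e_{23} with a^2 + b12^2 + b13^2 + b23^2 = 1 (so R^-1 = ~R). Expanding the columns R e_j ~R gives tr M = 4a^2 - 1 and, from the antisymmetric part, M21 - M12 = -4a*b12, M13 - M31 = 4a*b13, M32 - M23 = -4a*b23.
Here tr M = \frac{11651}{4225}, so a^2 = (1 + tr M)/4 = \frac{3969}{4225} and a = ±\frac{63}{65}. Taking a = \frac{63}{65}: M21 - M12 = \frac{4032}{4225}, M13 - M31 = 0, M32 - M23 = 0, giving b12 = -\frac{16}{65}, b13 = 0, b23 = 0, i.e. R = \frac{63}{65} - \frac{16}{65} e_{12}.
Its e_{12} coefficient is negative, so report the other preimage -R.
Answer: -\frac{63}{65} + \frac{16}{65} e_{12}. Why the constraint matters: R and -R act identically through the sandwich — M has trace \frac{11651}{4225} either way — so only the sign condition on e_{12} picks one of the two preimages.


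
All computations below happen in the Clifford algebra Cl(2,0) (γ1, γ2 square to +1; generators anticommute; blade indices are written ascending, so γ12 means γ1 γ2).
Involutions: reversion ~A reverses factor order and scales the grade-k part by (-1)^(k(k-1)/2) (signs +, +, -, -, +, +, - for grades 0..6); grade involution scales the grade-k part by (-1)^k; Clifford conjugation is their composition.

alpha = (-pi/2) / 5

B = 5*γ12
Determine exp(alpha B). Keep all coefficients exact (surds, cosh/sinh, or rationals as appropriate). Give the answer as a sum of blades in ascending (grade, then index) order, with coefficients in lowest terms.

B^2 = (5)^2*(γ12)^2 = 25*(-1) = -25 (a basis 2-blade squares to minus the product of its generators' squares).
B^2 = -25 — the negative square puts this in the circular regime; l = 5, alpha*l = -pi/2, so exp(alpha B) = cos(-pi/2) + (sin(-pi/2)/5)*B = 0 + (-1/5)*B.
Answer: -γ12


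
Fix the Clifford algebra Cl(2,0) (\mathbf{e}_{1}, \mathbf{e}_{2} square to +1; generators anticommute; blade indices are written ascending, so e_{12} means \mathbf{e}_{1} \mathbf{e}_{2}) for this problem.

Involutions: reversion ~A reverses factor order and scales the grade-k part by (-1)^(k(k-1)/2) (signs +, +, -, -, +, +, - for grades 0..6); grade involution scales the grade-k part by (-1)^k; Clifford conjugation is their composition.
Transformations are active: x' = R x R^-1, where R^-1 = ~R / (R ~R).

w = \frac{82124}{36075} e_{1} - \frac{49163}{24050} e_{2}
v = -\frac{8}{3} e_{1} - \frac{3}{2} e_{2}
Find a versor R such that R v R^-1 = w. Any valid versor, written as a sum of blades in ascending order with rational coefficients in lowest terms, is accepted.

Take R = v + w = -\frac{4692}{12025} e_{1} - \frac{42619}{12025} e_{2}. Because q(v) = q(w) = \frac{337}{36}, conjugation by R sends v exactly to w.
Answer: -\frac{4692}{12025} e_{1} - \frac{42619}{12025} e_{2}


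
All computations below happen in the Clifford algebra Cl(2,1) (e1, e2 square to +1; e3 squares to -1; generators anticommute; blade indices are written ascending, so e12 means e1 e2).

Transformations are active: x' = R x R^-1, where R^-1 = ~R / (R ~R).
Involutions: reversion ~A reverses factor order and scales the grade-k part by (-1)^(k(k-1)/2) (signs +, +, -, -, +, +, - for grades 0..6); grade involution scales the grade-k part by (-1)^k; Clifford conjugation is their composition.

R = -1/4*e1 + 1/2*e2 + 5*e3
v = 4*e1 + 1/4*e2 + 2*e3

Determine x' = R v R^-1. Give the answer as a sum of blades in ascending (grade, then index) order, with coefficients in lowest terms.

~R = -1/4*e1 + 1/2*e2 + 5*e3, and R ~R = -395/16, so R^-1 = ~R / (-395/16).
R v = -87/8 - 33/16*e12 - 41/2*e13 - 1/4*e23
Answer: -1667/395*e1 + 301/1580*e2 + 190/79*e3


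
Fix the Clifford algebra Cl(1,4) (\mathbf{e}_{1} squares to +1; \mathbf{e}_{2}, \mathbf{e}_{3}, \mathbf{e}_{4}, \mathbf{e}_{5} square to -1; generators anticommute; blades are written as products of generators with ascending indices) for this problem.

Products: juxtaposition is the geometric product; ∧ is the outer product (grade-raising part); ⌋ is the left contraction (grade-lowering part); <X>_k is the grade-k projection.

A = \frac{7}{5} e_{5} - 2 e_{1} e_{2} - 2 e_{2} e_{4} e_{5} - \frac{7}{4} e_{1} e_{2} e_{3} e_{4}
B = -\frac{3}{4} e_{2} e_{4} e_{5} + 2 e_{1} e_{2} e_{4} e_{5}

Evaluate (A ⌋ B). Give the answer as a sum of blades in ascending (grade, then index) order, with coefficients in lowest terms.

step 1: \frac{3}{2} + 4 e_{1} + \frac{21}{20} e_{2} e_{4} - 4 e_{4} e_{5} + \frac{14}{5} e_{1} e_{2} e_{4}
Answer: \frac{3}{2} + 4 e_{1} + \frac{21}{20} e_{2} e_{4} - 4 e_{4} e_{5} + \frac{14}{5} e_{1} e_{2} e_{4}


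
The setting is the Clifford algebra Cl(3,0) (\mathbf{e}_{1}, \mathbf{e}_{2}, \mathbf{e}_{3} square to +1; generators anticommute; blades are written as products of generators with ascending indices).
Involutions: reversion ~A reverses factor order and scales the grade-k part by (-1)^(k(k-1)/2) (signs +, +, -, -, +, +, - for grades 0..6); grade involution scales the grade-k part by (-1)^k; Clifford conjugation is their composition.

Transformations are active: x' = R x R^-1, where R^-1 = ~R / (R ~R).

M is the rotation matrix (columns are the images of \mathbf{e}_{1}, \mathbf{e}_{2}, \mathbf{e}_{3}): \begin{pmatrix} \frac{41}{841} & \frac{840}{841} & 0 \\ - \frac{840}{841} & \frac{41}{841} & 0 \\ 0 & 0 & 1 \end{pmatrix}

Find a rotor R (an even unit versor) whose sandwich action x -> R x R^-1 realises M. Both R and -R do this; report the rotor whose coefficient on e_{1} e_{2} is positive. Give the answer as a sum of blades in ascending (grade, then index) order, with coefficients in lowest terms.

Method: write R = a + b12*e_{1} e_{2} + b13*e_{1} e_{3} + b23*e_{2} e_{3} with a^2 + b12^2 + b13^2 + b23^2 = 1 (so R^-1 = ~R). Expanding the columns R e_j ~R gives tr M = 4a^2 - 1 and, from the antisymmetric part, M21 - M12 = -4a*b12, M13 - M31 = 4a*b13, M32 - M23 = -4a*b23.
Here tr M = \frac{923}{841}, so a^2 = (1 + tr M)/4 = \frac{441}{841} and a = ±\frac{21}{29}. Taking a = \frac{21}{29}: M21 - M12 = -\frac{1680}{841}, M13 - M31 = 0, M32 - M23 = 0, giving b12 = \frac{20}{29}, b13 = 0, b23 = 0, i.e. R = \frac{21}{29} + \frac{20}{29} e_{1} e_{2}.
Its e_{1} e_{2} coefficient is already positive.
Answer: \frac{21}{29} + \frac{20}{29} e_{1} e_{2}. Key observation: the double cover Spin(3) -> SO(3) sends R and -R to the same matrix (trace \frac{923}{841} here), so the stated sign of the e_{1} e_{2} coefficient is what selects one sheet.


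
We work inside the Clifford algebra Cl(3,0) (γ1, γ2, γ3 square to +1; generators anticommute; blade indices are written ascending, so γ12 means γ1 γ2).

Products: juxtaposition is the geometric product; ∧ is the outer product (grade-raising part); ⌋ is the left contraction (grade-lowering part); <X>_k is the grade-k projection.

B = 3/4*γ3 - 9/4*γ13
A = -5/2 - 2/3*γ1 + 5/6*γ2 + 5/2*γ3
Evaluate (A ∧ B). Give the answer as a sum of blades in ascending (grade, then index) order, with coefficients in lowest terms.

step 1: -15/8*γ3 + 41/8*γ13 + 5/8*γ23 + 15/8*γ123
Answer: -15/8*γ3 + 41/8*γ13 + 5/8*γ23 + 15/8*γ123


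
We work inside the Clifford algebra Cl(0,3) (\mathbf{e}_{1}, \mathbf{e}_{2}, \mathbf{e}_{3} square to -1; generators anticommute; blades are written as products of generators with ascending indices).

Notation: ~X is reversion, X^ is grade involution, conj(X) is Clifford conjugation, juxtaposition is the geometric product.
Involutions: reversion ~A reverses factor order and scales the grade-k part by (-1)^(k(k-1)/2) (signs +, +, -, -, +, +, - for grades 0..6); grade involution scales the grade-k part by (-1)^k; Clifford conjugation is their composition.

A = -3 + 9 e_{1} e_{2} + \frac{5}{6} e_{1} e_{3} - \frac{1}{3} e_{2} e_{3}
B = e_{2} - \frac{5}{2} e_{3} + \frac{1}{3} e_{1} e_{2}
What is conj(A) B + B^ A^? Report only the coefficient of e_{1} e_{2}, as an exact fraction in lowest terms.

first term: 3 + \frac{83}{12} e_{1} - \frac{13}{6} e_{2} + \frac{47}{6} e_{3} - e_{1} e_{2} + \frac{1}{9} e_{1} e_{3} + \frac{5}{18} e_{2} e_{3} + \frac{70}{3} e_{1} e_{2} e_{3}
second term: -3 - \frac{83}{12} e_{1} + \frac{13}{6} e_{2} - \frac{47}{6} e_{3} - e_{1} e_{2} + \frac{1}{9} e_{1} e_{3} + \frac{5}{18} e_{2} e_{3} + \frac{70}{3} e_{1} e_{2} e_{3}
Answer: -2


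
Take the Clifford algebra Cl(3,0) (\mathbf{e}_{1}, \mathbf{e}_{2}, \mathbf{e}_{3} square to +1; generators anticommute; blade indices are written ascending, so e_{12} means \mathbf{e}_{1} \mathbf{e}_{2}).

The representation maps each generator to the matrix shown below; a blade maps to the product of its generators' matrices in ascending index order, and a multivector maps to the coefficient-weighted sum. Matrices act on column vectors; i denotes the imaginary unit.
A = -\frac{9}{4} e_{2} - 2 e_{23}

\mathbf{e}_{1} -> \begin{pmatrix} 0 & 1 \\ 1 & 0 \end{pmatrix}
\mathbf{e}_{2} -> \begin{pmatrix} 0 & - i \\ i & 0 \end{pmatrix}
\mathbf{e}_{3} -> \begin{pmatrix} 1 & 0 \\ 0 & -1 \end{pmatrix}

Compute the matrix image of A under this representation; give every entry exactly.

Bivector images (products of the table entries): rho(e_{23}) = rho(\mathbf{e}_{2})rho(\mathbf{e}_{3}) = \begin{pmatrix} 0 & i \\ i & 0 \end{pmatrix}.
M = (-\frac{9}{4})*rho(e_{2}) + (-2)*rho(e_{23}), summed entrywise:
Answer: \begin{pmatrix} 0 & \frac{i}{4} \\ - \frac{17 i}{4} & 0 \end{pmatrix}


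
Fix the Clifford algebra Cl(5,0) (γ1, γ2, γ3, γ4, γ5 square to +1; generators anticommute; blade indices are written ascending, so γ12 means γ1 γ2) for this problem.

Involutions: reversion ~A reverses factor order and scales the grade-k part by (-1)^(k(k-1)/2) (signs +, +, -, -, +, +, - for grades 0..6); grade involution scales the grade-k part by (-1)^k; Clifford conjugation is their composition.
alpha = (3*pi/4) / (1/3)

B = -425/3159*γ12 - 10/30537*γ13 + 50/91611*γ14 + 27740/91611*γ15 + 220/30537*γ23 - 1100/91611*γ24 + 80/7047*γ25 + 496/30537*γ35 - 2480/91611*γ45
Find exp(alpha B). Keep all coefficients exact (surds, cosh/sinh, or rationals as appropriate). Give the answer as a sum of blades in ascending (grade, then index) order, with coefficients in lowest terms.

B^2 term by term: the squares give (-425/3159)^2*(γ12)^2 + (-10/30537)^2*(γ13)^2 + (50/91611)^2*(γ14)^2 + (27740/91611)^2*(γ15)^2 + (220/30537)^2*(γ23)^2 + (-1100/91611)^2*(γ24)^2 + (80/7047)^2*(γ25)^2 + (496/30537)^2*(γ35)^2 + (-2480/91611)^2*(γ45)^2 = 180625/9979281*(-1) + 100/932508369*(-1) + 2500/8392575321*(-1) + 769507600/8392575321*(-1) + 48400/932508369*(-1) + 1210000/8392575321*(-1) + 6400/49660209*(-1) + 246016/932508369*(-1) + 6150400/8392575321*(-1) = -1/9 (each basis 2-blade squares to minus the product of its generators' squares); cross terms between blades sharing an index anticommute and cancel; the commuting (index-disjoint) pairs give grade-4 terms 2*c*c'*(blade product), which cancel blade by blade — γ1234: -22000/2797525107 + 22000/2797525107 = 0; γ1235: -421600/96466383 + 1600/215194239 + 12205600/2797525107 = 0; γ1245: 2108000/289399149 - 8000/645582717 - 61028000/8392575321 = 0; γ1345: 49600/2797525107 - 49600/2797525107 = 0; γ2345: -1091200/2797525107 + 1091200/2797525107 = 0 — confirming B is simple. So B^2 = -1/9.
B^2 = -1/9 — since the square is negative, the closed form is circular: l = 1/3, alpha*l = 3*pi/4, so exp(alpha B) = cos(3*pi/4) + (sin(3*pi/4)/(1/3))*B = -sqrt(2)/2 + (3*sqrt(2)/2)*B.
Answer: -sqrt(2)/2 - 425*sqrt(2)/2106*γ12 - 5*sqrt(2)/10179*γ13 + 25*sqrt(2)/30537*γ14 + 13870*sqrt(2)/30537*γ15 + 110*sqrt(2)/10179*γ23 - 550*sqrt(2)/30537*γ24 + 40*sqrt(2)/2349*γ25 + 248*sqrt(2)/10179*γ35 - 1240*sqrt(2)/30537*γ45


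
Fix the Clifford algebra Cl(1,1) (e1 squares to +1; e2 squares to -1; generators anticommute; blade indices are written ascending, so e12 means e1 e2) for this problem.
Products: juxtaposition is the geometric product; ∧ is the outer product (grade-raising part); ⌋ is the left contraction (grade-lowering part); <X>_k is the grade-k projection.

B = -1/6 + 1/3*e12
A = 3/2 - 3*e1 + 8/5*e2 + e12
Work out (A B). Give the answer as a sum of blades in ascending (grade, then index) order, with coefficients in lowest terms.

step 1: 1/12 + 31/30*e1 - 19/15*e2 + 1/3*e12
Answer: 1/12 + 31/30*e1 - 19/15*e2 + 1/3*e12


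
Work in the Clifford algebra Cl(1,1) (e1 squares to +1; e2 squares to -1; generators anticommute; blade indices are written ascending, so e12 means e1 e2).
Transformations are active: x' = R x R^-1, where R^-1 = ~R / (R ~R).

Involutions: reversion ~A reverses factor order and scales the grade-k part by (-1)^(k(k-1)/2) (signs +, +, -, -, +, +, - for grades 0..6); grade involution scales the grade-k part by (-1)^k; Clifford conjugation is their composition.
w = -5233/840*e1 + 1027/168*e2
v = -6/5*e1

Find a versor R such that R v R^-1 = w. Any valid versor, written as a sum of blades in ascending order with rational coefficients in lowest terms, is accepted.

Take R = v + w = -6241/840*e1 + 1027/168*e2. Because q(v) = q(w) = 36/25, conjugation by R sends v exactly to w.
Answer: -6241/840*e1 + 1027/168*e2


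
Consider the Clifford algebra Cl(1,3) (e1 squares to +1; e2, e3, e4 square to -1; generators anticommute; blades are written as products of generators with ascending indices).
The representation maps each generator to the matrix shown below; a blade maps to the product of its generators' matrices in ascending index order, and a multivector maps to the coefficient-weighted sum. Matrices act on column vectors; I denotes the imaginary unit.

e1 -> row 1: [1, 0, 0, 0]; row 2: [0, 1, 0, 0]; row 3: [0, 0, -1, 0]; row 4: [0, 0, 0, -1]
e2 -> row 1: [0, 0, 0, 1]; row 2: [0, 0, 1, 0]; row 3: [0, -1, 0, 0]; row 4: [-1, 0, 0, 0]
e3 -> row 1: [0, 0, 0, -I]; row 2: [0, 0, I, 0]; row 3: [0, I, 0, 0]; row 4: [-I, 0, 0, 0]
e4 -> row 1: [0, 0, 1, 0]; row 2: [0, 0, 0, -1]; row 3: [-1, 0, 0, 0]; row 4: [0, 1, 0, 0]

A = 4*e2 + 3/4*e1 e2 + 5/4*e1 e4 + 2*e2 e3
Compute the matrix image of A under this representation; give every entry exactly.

Bivector images (products of the table entries): rho(e1 e2) = rho(e1)rho(e2) = row 1: [0, 0, 0, 1]; row 2: [0, 0, 1, 0]; row 3: [0, 1, 0, 0]; row 4: [1, 0, 0, 0]; rho(e1 e4) = rho(e1)rho(e4) = row 1: [0, 0, 1, 0]; row 2: [0, 0, 0, -1]; row 3: [1, 0, 0, 0]; row 4: [0, -1, 0, 0]; rho(e2 e3) = rho(e2)rho(e3) = row 1: [-I, 0, 0, 0]; row 2: [0, I, 0, 0]; row 3: [0, 0, -I, 0]; row 4: [0, 0, 0, I].
M = (4)*rho(e2) + (3/4)*rho(e1 e2) + (5/4)*rho(e1 e4) + (2)*rho(e2 e3), summed entrywise:
Answer: row 1: [-2*I, 0, 5/4, 19/4]; row 2: [0, 2*I, 19/4, -5/4]; row 3: [5/4, -13/4, -2*I, 0]; row 4: [-13/4, -5/4, 0, 2*I]


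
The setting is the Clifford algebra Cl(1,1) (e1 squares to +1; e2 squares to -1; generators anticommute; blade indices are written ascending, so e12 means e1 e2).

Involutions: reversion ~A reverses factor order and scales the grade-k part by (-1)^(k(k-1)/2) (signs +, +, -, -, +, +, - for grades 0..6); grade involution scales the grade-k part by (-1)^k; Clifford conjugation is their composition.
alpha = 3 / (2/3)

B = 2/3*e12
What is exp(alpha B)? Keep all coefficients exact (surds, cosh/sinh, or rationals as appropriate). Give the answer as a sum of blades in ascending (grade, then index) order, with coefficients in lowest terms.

B^2 = (2/3)^2*(e12)^2 = 4/9*(+1) = 4/9 (a basis 2-blade squares to minus the product of its generators' squares).
B^2 = 4/9 — a positive square means the series sums to a boost: l = 2/3, alpha*l = 3, so exp(alpha B) = cosh(3) + (sinh(3)/(2/3))*B = cosh(3) + (3*sinh(3)/2)*B.
Answer: cosh(3) + sinh(3)*e12


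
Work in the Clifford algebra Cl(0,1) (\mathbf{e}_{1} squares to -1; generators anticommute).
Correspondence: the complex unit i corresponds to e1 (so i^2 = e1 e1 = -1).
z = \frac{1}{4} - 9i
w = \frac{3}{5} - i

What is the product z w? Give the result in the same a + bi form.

In blades: z = \frac{1}{4} - 9 e_{1}, w = \frac{3}{5} - e_{1}.
Distribute z over w term by term (generator squares from the signature, products reordered to ascending indices): (\frac{1}{4})*w = \frac{3}{20} - \frac{1}{4} e_{1}; (-9 e_{1})*w = -9 - \frac{27}{5} e_{1}.
Sum: -\frac{177}{20} - \frac{113}{20} e_{1}; translating back through the correspondence:
Answer: -\frac{177}{20} - \frac{113}{20}i


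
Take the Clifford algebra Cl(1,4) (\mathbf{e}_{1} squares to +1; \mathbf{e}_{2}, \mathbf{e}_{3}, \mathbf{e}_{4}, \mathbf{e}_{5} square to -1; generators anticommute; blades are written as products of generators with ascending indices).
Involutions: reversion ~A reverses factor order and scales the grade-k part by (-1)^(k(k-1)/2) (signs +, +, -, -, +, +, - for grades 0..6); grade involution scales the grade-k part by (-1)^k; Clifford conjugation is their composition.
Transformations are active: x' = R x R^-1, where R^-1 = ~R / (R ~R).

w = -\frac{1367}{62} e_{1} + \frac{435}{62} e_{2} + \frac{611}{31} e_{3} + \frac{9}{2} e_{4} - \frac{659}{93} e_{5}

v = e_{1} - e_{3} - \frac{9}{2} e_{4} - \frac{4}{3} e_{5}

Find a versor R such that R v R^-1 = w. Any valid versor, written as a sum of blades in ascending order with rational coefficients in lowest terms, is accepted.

Here q(v) = q(w) = -\frac{793}{36}; the classical choice R = v + w = -\frac{1305}{62} e_{1} + \frac{435}{62} e_{2} + \frac{580}{31} e_{3} - \frac{261}{31} e_{5} then realises v -> w under the sandwich.
Answer: -\frac{1305}{62} e_{1} + \frac{435}{62} e_{2} + \frac{580}{31} e_{3} - \frac{261}{31} e_{5}


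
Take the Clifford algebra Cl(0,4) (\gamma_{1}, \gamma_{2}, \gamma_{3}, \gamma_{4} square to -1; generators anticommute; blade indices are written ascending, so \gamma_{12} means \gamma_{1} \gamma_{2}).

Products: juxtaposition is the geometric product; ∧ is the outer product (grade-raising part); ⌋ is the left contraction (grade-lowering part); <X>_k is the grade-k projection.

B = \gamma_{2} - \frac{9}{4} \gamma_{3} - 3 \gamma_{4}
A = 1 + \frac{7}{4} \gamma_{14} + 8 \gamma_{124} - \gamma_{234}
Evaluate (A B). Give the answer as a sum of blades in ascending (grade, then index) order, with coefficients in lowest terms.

step 1: \frac{21}{4} \gamma_{1} + \gamma_{2} - \frac{9}{4} \gamma_{3} - 3 \gamma_{4} + 24 \gamma_{12} + 8 \gamma_{14} - 3 \gamma_{23} + \frac{9}{4} \gamma_{24} + \gamma_{34} - \frac{7}{4} \gamma_{124} + \frac{63}{16} \gamma_{134} + 18 \gamma_{1234}
Answer: \frac{21}{4} \gamma_{1} + \gamma_{2} - \frac{9}{4} \gamma_{3} - 3 \gamma_{4} + 24 \gamma_{12} + 8 \gamma_{14} - 3 \gamma_{23} + \frac{9}{4} \gamma_{24} + \gamma_{34} - \frac{7}{4} \gamma_{124} + \frac{63}{16} \gamma_{134} + 18 \gamma_{1234}


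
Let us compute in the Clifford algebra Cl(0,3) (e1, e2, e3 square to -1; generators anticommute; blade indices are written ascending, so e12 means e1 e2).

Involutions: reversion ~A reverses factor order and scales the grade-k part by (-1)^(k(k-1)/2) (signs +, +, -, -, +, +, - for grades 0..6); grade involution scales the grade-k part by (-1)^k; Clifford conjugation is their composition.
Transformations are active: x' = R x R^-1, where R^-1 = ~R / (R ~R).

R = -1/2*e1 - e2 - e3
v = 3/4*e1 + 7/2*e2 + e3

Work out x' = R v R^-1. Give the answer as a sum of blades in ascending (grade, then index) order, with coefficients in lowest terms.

~R = -1/2*e1 - e2 - e3, and R ~R = -9/4, so R^-1 = ~R / (-9/4).
R v = 39/8 - e12 + 1/4*e13 + 5/2*e23
Answer: 17/12*e1 + 5/6*e2 + 10/3*e3


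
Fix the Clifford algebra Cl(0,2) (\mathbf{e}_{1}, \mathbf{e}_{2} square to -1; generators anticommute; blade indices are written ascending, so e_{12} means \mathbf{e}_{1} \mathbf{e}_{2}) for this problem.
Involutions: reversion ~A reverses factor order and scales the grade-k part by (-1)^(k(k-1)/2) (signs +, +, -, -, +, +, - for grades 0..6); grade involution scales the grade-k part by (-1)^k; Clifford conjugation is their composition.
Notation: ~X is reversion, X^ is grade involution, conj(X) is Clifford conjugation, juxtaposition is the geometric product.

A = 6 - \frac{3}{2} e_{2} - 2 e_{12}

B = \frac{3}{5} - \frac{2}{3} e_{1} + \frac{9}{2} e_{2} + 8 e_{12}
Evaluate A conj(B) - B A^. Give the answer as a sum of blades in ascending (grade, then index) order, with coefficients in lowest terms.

first term: -\frac{383}{20} + 7 e_{1} - \frac{877}{30} e_{2} - \frac{241}{5} e_{12}
second term: \frac{257}{20} - 25 e_{1} + \frac{797}{30} e_{2} + \frac{229}{5} e_{12}
Answer: -32 + 32 e_{1} - \frac{279}{5} e_{2} - 94 e_{12}


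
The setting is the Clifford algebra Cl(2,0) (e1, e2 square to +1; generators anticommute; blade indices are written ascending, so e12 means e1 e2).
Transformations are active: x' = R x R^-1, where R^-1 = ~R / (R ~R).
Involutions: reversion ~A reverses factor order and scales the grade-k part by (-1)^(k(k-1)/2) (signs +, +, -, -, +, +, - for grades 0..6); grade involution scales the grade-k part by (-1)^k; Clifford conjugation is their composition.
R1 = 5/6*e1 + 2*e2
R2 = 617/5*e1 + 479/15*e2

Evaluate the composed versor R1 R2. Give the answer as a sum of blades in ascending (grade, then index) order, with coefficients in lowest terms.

Distribute over the terms of R1 (each basis-blade product reordered to ascending indices, repeated generators contracted through their squares):
(5/6*e1) R2 = 617/6 + 479/18*e12
(2*e2) R2 = 958/15 - 1234/5*e12
Summing the partial products and collecting blades:
Answer: 1667/10 - 19817/90*e12


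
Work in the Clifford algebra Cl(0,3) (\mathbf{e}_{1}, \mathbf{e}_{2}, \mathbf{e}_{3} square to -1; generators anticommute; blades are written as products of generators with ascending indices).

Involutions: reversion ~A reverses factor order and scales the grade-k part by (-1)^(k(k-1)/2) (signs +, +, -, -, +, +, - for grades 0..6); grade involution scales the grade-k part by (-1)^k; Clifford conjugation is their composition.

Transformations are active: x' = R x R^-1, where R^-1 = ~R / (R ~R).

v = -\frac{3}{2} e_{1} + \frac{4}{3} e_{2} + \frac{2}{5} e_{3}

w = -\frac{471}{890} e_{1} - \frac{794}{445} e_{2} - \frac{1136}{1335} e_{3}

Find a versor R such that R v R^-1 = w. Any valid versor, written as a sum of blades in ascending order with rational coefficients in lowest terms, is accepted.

Key observation: q(v) = q(w) = -\frac{3769}{900} (sandwiches preserve the norm), so R = v + w = -\frac{903}{445} e_{1} - \frac{602}{1335} e_{2} - \frac{602}{1335} e_{3} works whenever it is invertible — the component of v along it is kept and (v - w)/2 reverses, sending v to w.
Answer: -\frac{903}{445} e_{1} - \frac{602}{1335} e_{2} - \frac{602}{1335} e_{3}


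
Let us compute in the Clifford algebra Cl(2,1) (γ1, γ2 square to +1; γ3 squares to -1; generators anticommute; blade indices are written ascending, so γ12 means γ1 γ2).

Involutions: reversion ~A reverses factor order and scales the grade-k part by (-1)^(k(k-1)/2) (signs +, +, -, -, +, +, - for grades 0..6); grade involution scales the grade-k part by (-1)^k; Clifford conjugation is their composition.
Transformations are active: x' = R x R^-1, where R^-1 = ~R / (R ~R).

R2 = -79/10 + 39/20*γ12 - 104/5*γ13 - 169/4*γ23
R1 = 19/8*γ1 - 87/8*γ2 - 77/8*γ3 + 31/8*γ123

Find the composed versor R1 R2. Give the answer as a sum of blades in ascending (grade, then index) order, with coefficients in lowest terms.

Distribute over the terms of R1 (each basis-blade product reordered to ascending indices, repeated generators contracted through their squares):
(19/8*γ1) R2 = -1501/80*γ1 + 741/160*γ2 - 247/5*γ3 - 3211/32*γ123
(-87/8*γ2) R2 = 3393/160*γ1 + 6873/80*γ2 + 14703/32*γ3 - 1131/5*γ123
(-77/8*γ3) R2 = 1001/5*γ1 + 13013/32*γ2 + 6083/80*γ3 - 3003/160*γ123
(31/8*γ123) R2 = -5239/32*γ1 + 403/5*γ2 - 1209/160*γ3 - 2449/80*γ123
Summing the partial products and collecting blades:
Answer: 1557/40*γ1 + 2889/5*γ2 + 9571/20*γ3 - 15037/40*γ123


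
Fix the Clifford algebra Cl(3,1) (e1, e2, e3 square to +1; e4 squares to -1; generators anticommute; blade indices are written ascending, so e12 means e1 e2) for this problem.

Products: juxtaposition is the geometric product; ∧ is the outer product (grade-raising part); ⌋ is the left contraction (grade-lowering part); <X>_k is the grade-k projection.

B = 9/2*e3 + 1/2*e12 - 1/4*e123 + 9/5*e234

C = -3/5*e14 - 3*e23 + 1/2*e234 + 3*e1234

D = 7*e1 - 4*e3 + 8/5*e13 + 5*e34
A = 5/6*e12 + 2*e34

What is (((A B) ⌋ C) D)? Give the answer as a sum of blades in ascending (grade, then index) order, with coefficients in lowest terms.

step 1: -5/12 + 18/5*e2 + 5/24*e3 - 9*e4 + 15/4*e123 + 1/2*e124 + 3/2*e134 + e1234
step 2: -3 + 27/5*e1 + 41/8*e2 - 123/10*e3 - 45/4*e4 + 1/4*e14 + 23/4*e23 - 5/48*e24 + 9/5*e34 - 27*e123 + 5/8*e124 - 54/5*e134 - 5/24*e234 - 5/4*e1234
step 3: 96 - 1383/25*e1 - 8069/120*e2 - 3561/100*e3 - 3877/100*e4 + 3003/40*e12 + 1219/20*e13 + 3267/100*e14 - 10081/48*e23 + 727/24*e24 - 676/5*e34 + 1407/40*e123 - 2257/16*e124 + 113/5*e134 + 791/24*e234 + 33/8*e1234
Answer: 96 - 1383/25*e1 - 8069/120*e2 - 3561/100*e3 - 3877/100*e4 + 3003/40*e12 + 1219/20*e13 + 3267/100*e14 - 10081/48*e23 + 727/24*e24 - 676/5*e34 + 1407/40*e123 - 2257/16*e124 + 113/5*e134 + 791/24*e234 + 33/8*e1234


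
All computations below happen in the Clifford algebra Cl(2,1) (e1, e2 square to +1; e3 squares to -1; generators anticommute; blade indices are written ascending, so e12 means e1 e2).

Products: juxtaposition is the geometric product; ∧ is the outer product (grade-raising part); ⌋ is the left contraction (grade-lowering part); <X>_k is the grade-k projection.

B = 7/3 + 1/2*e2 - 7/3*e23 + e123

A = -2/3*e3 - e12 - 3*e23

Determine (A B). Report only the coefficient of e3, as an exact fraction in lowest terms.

step 1: 7 - 7/2*e1 + 14/9*e2 + 17/18*e3 - 5/3*e12 + 7/3*e13 - 20/3*e23
Answer: 17/18


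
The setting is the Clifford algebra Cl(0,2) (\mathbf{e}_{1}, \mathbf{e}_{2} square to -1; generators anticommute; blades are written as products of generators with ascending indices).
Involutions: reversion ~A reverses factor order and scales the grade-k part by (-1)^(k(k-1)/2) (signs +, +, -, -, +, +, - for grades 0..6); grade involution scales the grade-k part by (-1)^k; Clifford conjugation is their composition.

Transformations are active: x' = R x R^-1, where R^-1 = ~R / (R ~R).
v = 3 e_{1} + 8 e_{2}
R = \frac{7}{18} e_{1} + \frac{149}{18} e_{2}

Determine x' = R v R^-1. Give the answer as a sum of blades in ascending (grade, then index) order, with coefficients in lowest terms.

~R = \frac{7}{18} e_{1} + \frac{149}{18} e_{2}, and R ~R = -\frac{11125}{162}, so R^-1 = ~R / (-\frac{11125}{162}).
R v = -\frac{1213}{18} - \frac{391}{18} e_{1} e_{2}
Answer: -\frac{24884}{11125} e_{1} + \frac{91737}{11125} e_{2}


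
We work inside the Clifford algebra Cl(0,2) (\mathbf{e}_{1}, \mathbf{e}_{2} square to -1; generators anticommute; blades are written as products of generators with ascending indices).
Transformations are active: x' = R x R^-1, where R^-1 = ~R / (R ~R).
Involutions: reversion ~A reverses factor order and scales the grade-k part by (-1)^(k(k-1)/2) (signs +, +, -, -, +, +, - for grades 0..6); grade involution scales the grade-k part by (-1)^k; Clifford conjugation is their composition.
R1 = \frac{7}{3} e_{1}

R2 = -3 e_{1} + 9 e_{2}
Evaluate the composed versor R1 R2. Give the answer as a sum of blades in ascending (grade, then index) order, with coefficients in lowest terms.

Distribute over the terms of R1 (each basis-blade product reordered to ascending indices, repeated generators contracted through their squares):
(\frac{7}{3} e_{1}) R2 = 7 + 21 e_{1} e_{2}
Answer: 7 + 21 e_{1} e_{2}


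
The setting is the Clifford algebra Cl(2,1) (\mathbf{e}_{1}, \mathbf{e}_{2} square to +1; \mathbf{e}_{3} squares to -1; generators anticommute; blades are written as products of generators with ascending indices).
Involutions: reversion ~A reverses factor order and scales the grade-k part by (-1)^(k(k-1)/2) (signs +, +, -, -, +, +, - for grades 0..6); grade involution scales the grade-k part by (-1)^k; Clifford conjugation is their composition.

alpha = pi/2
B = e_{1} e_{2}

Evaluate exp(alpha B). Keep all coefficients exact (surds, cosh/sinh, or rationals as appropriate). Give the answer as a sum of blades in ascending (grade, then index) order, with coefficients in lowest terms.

B^2 = (1)^2*(e_{1} e_{2})^2 = 1*(-1) = -1 (a basis 2-blade squares to minus the product of its generators' squares).
B^2 = -1 — circular case — the even/odd split gives cos and sin: l = 1, alpha*l = \frac{\pi}{2}, so exp(alpha B) = cos(\frac{\pi}{2}) + (sin(\frac{\pi}{2})/1)*B = 0 + (1)*B.
Answer: e_{1} e_{2}


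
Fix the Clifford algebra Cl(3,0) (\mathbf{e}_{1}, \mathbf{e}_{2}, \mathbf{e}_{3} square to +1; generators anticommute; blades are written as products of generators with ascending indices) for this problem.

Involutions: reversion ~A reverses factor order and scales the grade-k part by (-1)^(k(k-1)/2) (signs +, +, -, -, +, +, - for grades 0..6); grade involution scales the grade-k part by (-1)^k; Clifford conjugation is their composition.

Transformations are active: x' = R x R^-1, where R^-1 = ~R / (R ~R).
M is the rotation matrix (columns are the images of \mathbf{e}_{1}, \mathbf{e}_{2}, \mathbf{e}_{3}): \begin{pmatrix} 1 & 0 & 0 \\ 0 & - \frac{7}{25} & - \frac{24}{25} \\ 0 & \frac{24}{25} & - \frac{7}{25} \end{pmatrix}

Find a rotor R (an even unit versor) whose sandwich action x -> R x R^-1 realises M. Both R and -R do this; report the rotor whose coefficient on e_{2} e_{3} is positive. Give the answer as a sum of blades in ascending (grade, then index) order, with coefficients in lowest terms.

Method: write R = a + b12*e_{1} e_{2} + b13*e_{1} e_{3} + b23*e_{2} e_{3} with a^2 + b12^2 + b13^2 + b23^2 = 1 (so R^-1 = ~R). Expanding the columns R e_j ~R gives tr M = 4a^2 - 1 and, from the antisymmetric part, M21 - M12 = -4a*b12, M13 - M31 = 4a*b13, M32 - M23 = -4a*b23.
Here tr M = \frac{11}{25}, so a^2 = (1 + tr M)/4 = \frac{9}{25} and a = ±\frac{3}{5}. Taking a = \frac{3}{5}: M21 - M12 = 0, M13 - M31 = 0, M32 - M23 = \frac{48}{25}, giving b12 = 0, b13 = 0, b23 = -\frac{4}{5}, i.e. R = \frac{3}{5} - \frac{4}{5} e_{2} e_{3}.
Its e_{2} e_{3} coefficient is negative, so report the other preimage -R.
Answer: -\frac{3}{5} + \frac{4}{5} e_{2} e_{3}. Sheet selection: the two-to-one cover makes ±R indistinguishable at the matrix level (trace \frac{11}{25}), so uniqueness comes from the required sign on e_{2} e_{3}.


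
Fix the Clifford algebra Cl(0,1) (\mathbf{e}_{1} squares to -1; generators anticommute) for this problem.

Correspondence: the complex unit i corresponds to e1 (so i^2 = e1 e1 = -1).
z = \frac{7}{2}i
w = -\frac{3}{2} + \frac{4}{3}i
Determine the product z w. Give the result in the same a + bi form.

In blades: z = \frac{7}{2} e_{1}, w = -\frac{3}{2} + \frac{4}{3} e_{1}.
Distribute z over w term by term (generator squares from the signature, products reordered to ascending indices): (\frac{7}{2} e_{1})*w = -\frac{14}{3} - \frac{21}{4} e_{1}.
Sum: -\frac{14}{3} - \frac{21}{4} e_{1}; translating back through the correspondence:
Answer: -\frac{14}{3} - \frac{21}{4}i


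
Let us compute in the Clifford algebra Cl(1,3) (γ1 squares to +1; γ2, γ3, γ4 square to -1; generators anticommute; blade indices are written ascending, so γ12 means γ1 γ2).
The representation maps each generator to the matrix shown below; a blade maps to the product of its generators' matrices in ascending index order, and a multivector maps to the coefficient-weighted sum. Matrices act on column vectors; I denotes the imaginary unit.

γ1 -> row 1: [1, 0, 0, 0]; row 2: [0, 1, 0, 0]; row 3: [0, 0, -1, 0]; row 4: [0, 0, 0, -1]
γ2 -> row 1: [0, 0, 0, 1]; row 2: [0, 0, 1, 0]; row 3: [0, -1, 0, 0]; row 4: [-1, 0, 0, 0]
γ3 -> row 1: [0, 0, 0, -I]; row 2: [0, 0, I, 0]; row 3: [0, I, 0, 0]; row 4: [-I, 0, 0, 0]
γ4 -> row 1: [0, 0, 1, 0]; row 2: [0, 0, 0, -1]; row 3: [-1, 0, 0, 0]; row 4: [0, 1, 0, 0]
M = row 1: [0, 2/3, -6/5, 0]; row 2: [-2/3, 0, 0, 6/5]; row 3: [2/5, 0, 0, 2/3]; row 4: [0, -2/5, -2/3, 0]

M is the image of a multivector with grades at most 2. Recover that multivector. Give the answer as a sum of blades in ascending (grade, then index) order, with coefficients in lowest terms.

Method: the blade images are trace-orthogonal — tr(rho(e_A) rho(e_B)^-1) = 4 if A = B and 0 otherwise — and rho(e_A)^-1 = (e_A)^2 * rho(e_A) with (e_A)^2 = +1 or -1, so the coefficient of e_A in the preimage is (e_A)^2 * tr(M rho(e_A))/4.
Nonzero projections over blades of grade <= 2: γ4: (γ4)^2 = -1, tr(M rho(γ4)) = 16/5, coefficient -4/5; γ14: (γ14)^2 = +1, tr(M rho(γ14)) = -8/5, coefficient -2/5; γ24: (γ24)^2 = -1, tr(M rho(γ24)) = -8/3, coefficient 2/3. Every other blade of grade <= 2 projects to 0.
Answer: -4/5*γ4 - 2/5*γ14 + 2/3*γ24


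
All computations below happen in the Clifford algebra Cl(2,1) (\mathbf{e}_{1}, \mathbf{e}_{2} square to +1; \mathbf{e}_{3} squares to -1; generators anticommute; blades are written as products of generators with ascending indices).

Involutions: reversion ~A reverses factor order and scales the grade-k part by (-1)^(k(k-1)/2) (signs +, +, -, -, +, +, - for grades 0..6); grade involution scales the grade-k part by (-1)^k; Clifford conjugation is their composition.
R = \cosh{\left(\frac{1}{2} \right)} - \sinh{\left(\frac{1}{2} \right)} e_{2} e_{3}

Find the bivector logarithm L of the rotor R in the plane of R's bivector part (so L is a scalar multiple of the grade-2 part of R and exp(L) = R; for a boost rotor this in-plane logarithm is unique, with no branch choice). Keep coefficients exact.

The scalar part of R is \cosh{\left(\frac{1}{2} \right)}, giving the rapidity magnitude (cosh is even); the bivector part supplies orientation, its quotient by sinh of the rapidity is the plane, and L = rapidity * plane — unique in that plane, since flipping both signs leaves L unchanged.
Concretely: cosh(rapidity) = \cosh{\left(\frac{1}{2} \right)} gives rapidity = ±\frac{1}{2}, and since rapidity/sinh(rapidity) is even the sign is immaterial: L = (rapidity/sinh(rapidity)) * <R>_2 = (\frac{1}{2 \sinh{\left(\frac{1}{2} \right)}}) * <R>_2.
Answer: - \frac{1}{2} e_{2} e_{3}


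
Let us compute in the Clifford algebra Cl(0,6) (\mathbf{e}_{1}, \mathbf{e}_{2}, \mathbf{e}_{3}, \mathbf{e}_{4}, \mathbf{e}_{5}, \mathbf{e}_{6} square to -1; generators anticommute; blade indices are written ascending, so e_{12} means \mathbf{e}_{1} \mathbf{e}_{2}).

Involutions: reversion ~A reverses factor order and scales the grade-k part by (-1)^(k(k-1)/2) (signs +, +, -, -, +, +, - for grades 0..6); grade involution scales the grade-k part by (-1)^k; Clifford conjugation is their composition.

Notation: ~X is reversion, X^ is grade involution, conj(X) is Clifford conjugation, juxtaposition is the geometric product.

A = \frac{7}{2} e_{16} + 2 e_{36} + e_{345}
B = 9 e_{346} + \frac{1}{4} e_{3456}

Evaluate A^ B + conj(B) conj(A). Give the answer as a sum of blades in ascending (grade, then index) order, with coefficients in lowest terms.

first term: 18 e_{4} - \frac{1}{4} e_{6} - \frac{1}{2} e_{45} + 9 e_{56} - \frac{63}{2} e_{134} + \frac{7}{8} e_{1345}
second term: -18 e_{4} - \frac{1}{4} e_{6} + \frac{1}{2} e_{45} + 9 e_{56} - \frac{63}{2} e_{134} + \frac{7}{8} e_{1345}
Answer: -\frac{1}{2} e_{6} + 18 e_{56} - 63 e_{134} + \frac{7}{4} e_{1345}


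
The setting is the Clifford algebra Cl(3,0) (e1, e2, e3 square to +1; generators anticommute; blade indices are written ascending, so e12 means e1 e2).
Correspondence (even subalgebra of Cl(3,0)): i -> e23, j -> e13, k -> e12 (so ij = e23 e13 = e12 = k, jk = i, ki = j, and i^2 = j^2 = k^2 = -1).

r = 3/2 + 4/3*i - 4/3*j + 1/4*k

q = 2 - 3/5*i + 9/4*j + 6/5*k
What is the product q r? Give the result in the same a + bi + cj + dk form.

In blades: q = 2 + 6/5*e12 + 9/4*e13 - 3/5*e23, r = 3/2 + 1/4*e12 - 4/3*e13 + 4/3*e23.
Distribute q over r term by term (generator squares from the signature, products reordered to ascending indices): (2)*r = 3 + 1/2*e12 - 8/3*e13 + 8/3*e23; (6/5*e12)*r = -3/10 + 9/5*e12 + 8/5*e13 + 8/5*e23; (9/4*e13)*r = 3 - 3*e12 + 27/8*e13 + 9/16*e23; (-3/5*e23)*r = 4/5 + 4/5*e12 + 3/20*e13 - 9/10*e23.
Sum: 13/2 + 1/10*e12 + 59/24*e13 + 943/240*e23; translating back through the correspondence:
Answer: 13/2 + 943/240*i + 59/24*j + 1/10*k
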